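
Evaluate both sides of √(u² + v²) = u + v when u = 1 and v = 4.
LHS = √(1² + 4²) = √(17) ≈ 4.123
RHS = 1 + 4 = 5

LHS ≠ RHS (they differ by about 0.8769), so the equation does not hold here.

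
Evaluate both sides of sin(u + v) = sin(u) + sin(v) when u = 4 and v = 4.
LHS = sin(4 + 4) = sin(8) ≈ 0.9894
RHS = sin(4) + sin(4) = 2·sin(4) ≈ -1.514

LHS ≠ RHS (they differ by about 2.503), so the equation does not hold here.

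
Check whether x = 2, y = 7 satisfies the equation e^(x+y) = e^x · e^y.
Substituting x = 2, y = 7:

LHS = e^(2+7) = e^9 ≈ 8103
RHS = e^2 · e^7 = e^9 ≈ 8103

LHS = RHS, so the equation holds at this point.

Answer: Holds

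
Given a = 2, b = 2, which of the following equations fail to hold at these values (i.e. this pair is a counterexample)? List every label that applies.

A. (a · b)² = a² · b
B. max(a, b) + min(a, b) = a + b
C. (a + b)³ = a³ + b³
Evaluating each claim at the given values:
A. LHS = 16, RHS = 8 → fails here (LHS ≠ RHS)
B. LHS = 4, RHS = 4 → holds here (LHS = RHS)
C. LHS = 64, RHS = 16 → fails here (LHS ≠ RHS)

Answer: A, C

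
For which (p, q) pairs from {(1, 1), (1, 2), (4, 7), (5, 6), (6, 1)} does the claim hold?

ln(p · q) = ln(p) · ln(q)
Testing each pair:
(1, 1): LHS = 0, RHS = 0 → holds
(1, 2): LHS = ln(2) ≈ 0.6931, RHS = 0 → fails
(4, 7): LHS = ln(28) ≈ 3.332, RHS = ln(4)·ln(7) ≈ 2.698 → fails
(5, 6): LHS = ln(30) ≈ 3.401, RHS = ln(5)·ln(6) ≈ 2.884 → fails
(6, 1): LHS = ln(6) ≈ 1.792, RHS = 0 → fails

1 of 5 pairs satisfies the claim.

Answer: (1, 1)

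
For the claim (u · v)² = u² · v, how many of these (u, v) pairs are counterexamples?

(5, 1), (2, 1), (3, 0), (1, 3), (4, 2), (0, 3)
Testing each pair:
(5, 1): LHS = 25, RHS = 25 → satisfies claim
(2, 1): LHS = 4, RHS = 4 → satisfies claim
(3, 0): LHS = 0, RHS = 0 → satisfies claim
(1, 3): LHS = 9, RHS = 3 → counterexample
(4, 2): LHS = 64, RHS = 32 → counterexample
(0, 3): LHS = 0, RHS = 0 → satisfies claim

That makes 2 counterexamples.

Answer: 2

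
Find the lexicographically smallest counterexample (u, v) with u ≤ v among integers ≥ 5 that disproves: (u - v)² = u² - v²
(u, v) = (5, 6)

Substituting (5, 6) into the claim:
LHS = (5 - 6)² = 1
RHS = 5² - 6² = -11

Since LHS ≠ RHS, this pair disproves the claim, and no lexicographically smaller pair (u ≤ v, integers ≥ 5) does.

For instance (5, 9) is also a counterexample (LHS = 16, RHS = -56), but it's lexicographically larger.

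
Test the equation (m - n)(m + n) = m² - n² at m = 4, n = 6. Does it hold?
Holds

Substituting m = 4, n = 6:

LHS = (4 - 6)(4 + 6) = -20
RHS = 4² - 6² = -20

LHS = RHS, so the equation holds at this point.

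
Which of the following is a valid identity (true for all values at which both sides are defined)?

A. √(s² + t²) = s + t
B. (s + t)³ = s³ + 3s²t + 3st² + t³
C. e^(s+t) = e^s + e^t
A: fails at (2, 2) — LHS = 2·√(2) ≈ 2.828, RHS = 4.
B: holds — e.g. at (2, 5), both sides equal 343.
C: fails at (3, 7) — LHS = e^10 ≈ 22026.5, RHS = e^3 + e^7 ≈ 1117.

Answer: B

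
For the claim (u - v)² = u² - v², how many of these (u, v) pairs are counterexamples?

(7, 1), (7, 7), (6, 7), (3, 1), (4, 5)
Testing each pair:
(7, 1): LHS = 36, RHS = 48 → counterexample
(7, 7): LHS = 0, RHS = 0 → satisfies claim
(6, 7): LHS = 1, RHS = -13 → counterexample
(3, 1): LHS = 4, RHS = 8 → counterexample
(4, 5): LHS = 1, RHS = -9 → counterexample

That makes 4 counterexamples.

Answer: 4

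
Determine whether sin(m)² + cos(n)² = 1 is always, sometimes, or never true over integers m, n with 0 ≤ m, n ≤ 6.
Sometimes true

It holds at (m, n) = (3, 3) (both sides equal 1), but fails at (m, n) = (0, 6) (LHS = cos(6)² ≈ 0.9219, RHS = 1).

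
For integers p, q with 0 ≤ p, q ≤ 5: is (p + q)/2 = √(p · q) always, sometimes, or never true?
It holds at (p, q) = (2, 2) (both sides equal 2), but fails at (p, q) = (5, 2) (LHS = 7/2, RHS = √(10) ≈ 3.162).

Answer: Sometimes true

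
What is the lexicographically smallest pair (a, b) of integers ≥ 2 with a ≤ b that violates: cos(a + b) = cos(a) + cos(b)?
Substituting (2, 2) into the claim:
LHS = cos(2 + 2) = cos(4) ≈ -0.6536
RHS = cos(2) + cos(2) = 2·cos(2) ≈ -0.8323

Since LHS ≠ RHS, this pair disproves the claim, and no lexicographically smaller pair (a ≤ b, integers ≥ 2) does.

For instance (4, 5) is also a counterexample (LHS = cos(9) ≈ -0.9111, RHS = cos(4) + cos(5) ≈ -0.37), but it's lexicographically larger.

Answer: (a, b) = (2, 2)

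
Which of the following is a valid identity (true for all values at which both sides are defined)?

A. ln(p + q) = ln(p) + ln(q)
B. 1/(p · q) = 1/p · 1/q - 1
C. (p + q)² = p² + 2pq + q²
C

A: fails at (1, 4) — LHS = ln(5) ≈ 1.609, RHS = ln(4) ≈ 1.386.
B: fails at (1, 4) — LHS = 1/4, RHS = -3/4.
C: holds — e.g. at (3, 5), both sides equal 64.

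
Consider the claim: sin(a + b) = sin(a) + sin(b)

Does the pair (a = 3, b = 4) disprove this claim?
Substituting a = 3, b = 4:
LHS = sin(3 + 4) = sin(7) ≈ 0.657
RHS = sin(3) + sin(4) ≈ -0.6157

Since LHS ≠ RHS, this pair disproves the claim.

Answer: Yes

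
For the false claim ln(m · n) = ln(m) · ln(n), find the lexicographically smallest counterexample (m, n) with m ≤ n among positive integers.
(m, n) = (1, 2)

Substituting (1, 2) into the claim:
LHS = ln(1 · 2) = ln(2) ≈ 0.6931
RHS = ln(1) · ln(2) = 0

Since LHS ≠ RHS, this pair disproves the claim, and no lexicographically smaller pair (m ≤ n, positive integers) does.

For instance (4, 6) is also a counterexample (LHS = ln(24) ≈ 3.178, RHS = ln(4)·ln(6) ≈ 2.484), but it's lexicographically larger.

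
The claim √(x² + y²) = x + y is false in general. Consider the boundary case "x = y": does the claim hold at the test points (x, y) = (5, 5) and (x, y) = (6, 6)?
No, fails at both test points

At (5, 5): LHS = 5·√(2) ≈ 7.071 ≠ RHS = 10
At (6, 6): LHS = 6·√(2) ≈ 8.485 ≠ RHS = 12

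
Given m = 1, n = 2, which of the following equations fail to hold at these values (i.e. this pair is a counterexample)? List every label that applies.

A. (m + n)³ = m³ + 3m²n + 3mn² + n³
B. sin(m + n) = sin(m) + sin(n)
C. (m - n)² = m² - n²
B, C

Evaluating each claim at the given values:
A. LHS = 27, RHS = 27 → holds here (LHS = RHS)
B. LHS = sin(3) ≈ 0.1411, RHS = sin(1) + sin(2) ≈ 1.751 → fails here (LHS ≠ RHS)
C. LHS = 1, RHS = -3 → fails here (LHS ≠ RHS)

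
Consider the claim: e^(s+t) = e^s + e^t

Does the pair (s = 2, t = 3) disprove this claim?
Substituting s = 2, t = 3:
LHS = e^(2+3) = e^5 ≈ 148.4
RHS = e^2 + e^3 ≈ 27.47

Since LHS ≠ RHS, this pair disproves the claim.

Answer: Yes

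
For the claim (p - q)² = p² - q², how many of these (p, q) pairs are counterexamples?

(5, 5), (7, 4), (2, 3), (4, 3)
3

Testing each pair:
(5, 5): LHS = 0, RHS = 0 → satisfies claim
(7, 4): LHS = 9, RHS = 33 → counterexample
(2, 3): LHS = 1, RHS = -5 → counterexample
(4, 3): LHS = 1, RHS = 7 → counterexample

That makes 3 counterexamples.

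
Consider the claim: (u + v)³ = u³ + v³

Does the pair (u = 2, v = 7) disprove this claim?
Substituting u = 2, v = 7:
LHS = (2 + 7)³ = 729
RHS = 2³ + 7³ = 351

Since LHS ≠ RHS, this pair disproves the claim.

Answer: Yes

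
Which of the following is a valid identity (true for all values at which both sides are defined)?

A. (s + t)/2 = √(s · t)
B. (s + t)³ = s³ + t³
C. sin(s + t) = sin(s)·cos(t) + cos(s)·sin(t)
C

A: fails at (2, 7) — LHS = 9/2, RHS = √(14) ≈ 3.742.
B: fails at (1, 1) — LHS = 8, RHS = 2.
C: holds — e.g. at (1, 4), both sides equal sin(5) ≈ -0.9589.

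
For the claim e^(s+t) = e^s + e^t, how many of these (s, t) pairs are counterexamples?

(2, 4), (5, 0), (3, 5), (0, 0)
4

Testing each pair:
(2, 4): LHS = e^6 ≈ 403.4, RHS = e^2 + e^4 ≈ 61.99 → counterexample
(5, 0): LHS = e^5 ≈ 148.4, RHS = 1 + e^5 ≈ 149.4 → counterexample
(3, 5): LHS = e^8 ≈ 2981, RHS = e^3 + e^5 ≈ 168.5 → counterexample
(0, 0): LHS = 1, RHS = 2 → counterexample

That makes 4 counterexamples.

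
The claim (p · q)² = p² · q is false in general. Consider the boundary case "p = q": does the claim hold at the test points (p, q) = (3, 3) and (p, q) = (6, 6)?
No, fails at both test points

At (3, 3): LHS = 81 ≠ RHS = 27
At (6, 6): LHS = 1296 ≠ RHS = 216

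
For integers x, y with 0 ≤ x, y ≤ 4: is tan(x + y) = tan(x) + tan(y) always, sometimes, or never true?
It holds at (x, y) = (0, 0) (both sides equal 0), but fails at (x, y) = (3, 3) (LHS = tan(6) ≈ -0.291, RHS = 2·tan(3) ≈ -0.2851).

Answer: Sometimes true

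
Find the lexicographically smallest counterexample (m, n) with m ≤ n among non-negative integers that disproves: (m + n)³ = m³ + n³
Substituting (1, 1) into the claim:
LHS = (1 + 1)³ = 8
RHS = 1³ + 1³ = 2

Since LHS ≠ RHS, this pair disproves the claim, and no lexicographically smaller pair (m ≤ n, non-negative integers) does.

For instance (3, 7) is also a counterexample (LHS = 1000, RHS = 370), but it's lexicographically larger.

Answer: (m, n) = (1, 1)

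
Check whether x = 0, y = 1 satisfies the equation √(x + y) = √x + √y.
Holds

Substituting x = 0, y = 1:

LHS = √(0 + 1) = 1
RHS = √0 + √1 = 1

LHS = RHS, so the equation holds at this point.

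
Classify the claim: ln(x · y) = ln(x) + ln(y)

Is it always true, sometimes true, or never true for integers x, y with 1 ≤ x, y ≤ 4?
Always true

The identity holds for every pair in the range. For instance at (x, y) = (1, 2): both sides equal ln(2) ≈ 0.6931.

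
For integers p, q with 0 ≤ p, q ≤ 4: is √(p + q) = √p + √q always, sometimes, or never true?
Sometimes true

It holds at (p, q) = (0, 3) (both sides equal √(3) ≈ 1.732), but fails at (p, q) = (3, 4) (LHS = √(7) ≈ 2.646, RHS = √(3) + 2 ≈ 3.732).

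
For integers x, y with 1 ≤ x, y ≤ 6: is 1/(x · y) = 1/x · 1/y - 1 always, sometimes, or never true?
Never true

The claim fails for every pair in the range. For instance at (x, y) = (2, 4): LHS = 1/8, RHS = -7/8.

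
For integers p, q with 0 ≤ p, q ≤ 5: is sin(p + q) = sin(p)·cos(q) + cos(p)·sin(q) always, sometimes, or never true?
The identity holds for every pair in the range. For instance at (p, q) = (1, 3): both sides equal sin(4) ≈ -0.7568.

Answer: Always true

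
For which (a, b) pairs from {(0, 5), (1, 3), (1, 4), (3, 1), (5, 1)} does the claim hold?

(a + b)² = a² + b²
Testing each pair:
(0, 5): LHS = 25, RHS = 25 → holds
(1, 3): LHS = 16, RHS = 10 → fails
(1, 4): LHS = 25, RHS = 17 → fails
(3, 1): LHS = 16, RHS = 10 → fails
(5, 1): LHS = 36, RHS = 26 → fails

1 of 5 pairs satisfies the claim.

Answer: (0, 5)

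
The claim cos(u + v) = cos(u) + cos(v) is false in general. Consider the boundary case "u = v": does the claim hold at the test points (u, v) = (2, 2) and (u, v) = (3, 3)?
At (2, 2): LHS = cos(4) ≈ -0.6536 ≠ RHS = 2·cos(2) ≈ -0.8323
At (3, 3): LHS = cos(6) ≈ 0.9602 ≠ RHS = 2·cos(3) ≈ -1.98

Answer: No, fails at both test points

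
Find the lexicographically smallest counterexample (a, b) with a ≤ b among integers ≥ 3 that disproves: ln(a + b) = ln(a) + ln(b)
(a, b) = (3, 3)

Substituting (3, 3) into the claim:
LHS = ln(3 + 3) = ln(6) ≈ 1.792
RHS = ln(3) + ln(3) = 2·ln(3) ≈ 2.197

Since LHS ≠ RHS, this pair disproves the claim, and no lexicographically smaller pair (a ≤ b, integers ≥ 3) does.

For instance (7, 9) is also a counterexample (LHS = ln(16) ≈ 2.773, RHS = ln(7) + ln(9) ≈ 4.143), but it's lexicographically larger.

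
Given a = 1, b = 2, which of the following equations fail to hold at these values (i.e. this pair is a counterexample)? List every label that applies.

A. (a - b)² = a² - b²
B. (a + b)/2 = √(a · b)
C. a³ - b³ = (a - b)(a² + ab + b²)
A, B

Evaluating each claim at the given values:
A. LHS = 1, RHS = -3 → fails here (LHS ≠ RHS)
B. LHS = 3/2, RHS = √(2) ≈ 1.414 → fails here (LHS ≠ RHS)
C. LHS = -7, RHS = -7 → holds here (LHS = RHS)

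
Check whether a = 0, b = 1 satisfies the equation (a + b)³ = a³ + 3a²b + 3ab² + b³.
Substituting a = 0, b = 1:

LHS = (0 + 1)³ = 1
RHS = 0³ + 3·0²·1 + 3·0·1² + 1³ = 1

LHS = RHS, so the equation holds at this point.

Answer: Holds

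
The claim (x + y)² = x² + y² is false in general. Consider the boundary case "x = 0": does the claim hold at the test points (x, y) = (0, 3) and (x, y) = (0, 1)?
Yes, holds at both test points

At (0, 3): LHS = 9, RHS = 9 → equal
At (0, 1): LHS = 1, RHS = 1 → equal

So the claim does hold at both of these boundary points, even though it is not an identity.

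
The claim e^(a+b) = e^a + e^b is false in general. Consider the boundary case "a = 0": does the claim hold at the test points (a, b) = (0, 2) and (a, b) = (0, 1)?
At (0, 2): LHS = e^2 ≈ 7.389 ≠ RHS = 1 + e^2 ≈ 8.389
At (0, 1): LHS = e ≈ 2.718 ≠ RHS = 1 + e ≈ 3.718

Answer: No, fails at both test points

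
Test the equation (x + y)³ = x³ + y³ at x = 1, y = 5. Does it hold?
Substituting x = 1, y = 5:

LHS = (1 + 5)³ = 216
RHS = 1³ + 5³ = 126

LHS ≠ RHS, so the equation does not hold at this point.

Answer: Fails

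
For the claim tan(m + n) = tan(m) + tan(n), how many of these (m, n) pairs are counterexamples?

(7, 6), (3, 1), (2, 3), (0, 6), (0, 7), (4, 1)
Testing each pair:
(7, 6): LHS = tan(13) ≈ 0.463, RHS = tan(6) + tan(7) ≈ 0.5804 → counterexample
(3, 1): LHS = tan(4) ≈ 1.158, RHS = tan(3) + tan(1) ≈ 1.415 → counterexample
(2, 3): LHS = tan(5) ≈ -3.381, RHS = tan(2) + tan(3) ≈ -2.328 → counterexample
(0, 6): LHS = tan(6) ≈ -0.291, RHS = tan(6) ≈ -0.291 → satisfies claim
(0, 7): LHS = tan(7) ≈ 0.8714, RHS = tan(7) ≈ 0.8714 → satisfies claim
(4, 1): LHS = tan(5) ≈ -3.381, RHS = tan(4) + tan(1) ≈ 2.715 → counterexample

That makes 4 counterexamples.

Answer: 4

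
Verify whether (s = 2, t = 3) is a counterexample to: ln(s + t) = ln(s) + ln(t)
Yes

Substituting s = 2, t = 3:
LHS = ln(2 + 3) = ln(5) ≈ 1.609
RHS = ln(2) + ln(3) ≈ 1.792

Since LHS ≠ RHS, this pair disproves the claim.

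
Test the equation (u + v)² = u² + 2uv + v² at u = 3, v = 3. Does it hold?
Holds

Substituting u = 3, v = 3:

LHS = (3 + 3)² = 36
RHS = 3² + 2·3·3 + 3² = 36

LHS = RHS, so the equation holds at this point.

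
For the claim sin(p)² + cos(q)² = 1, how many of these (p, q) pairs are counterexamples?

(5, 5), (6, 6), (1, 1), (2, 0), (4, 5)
Testing each pair:
(5, 5): LHS = cos(5)² + sin(5)² = 1, RHS = 1 → satisfies claim
(6, 6): LHS = sin(6)² + cos(6)² = 1, RHS = 1 → satisfies claim
(1, 1): LHS = cos(1)² + sin(1)² = 1, RHS = 1 → satisfies claim
(2, 0): LHS = sin(2)² + 1 ≈ 1.827, RHS = 1 → counterexample
(4, 5): LHS = cos(5)² + sin(4)² ≈ 0.6532, RHS = 1 → counterexample

That makes 2 counterexamples.

Answer: 2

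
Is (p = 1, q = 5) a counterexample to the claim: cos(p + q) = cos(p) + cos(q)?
Substituting p = 1, q = 5:
LHS = cos(1 + 5) = cos(6) ≈ 0.9602
RHS = cos(1) + cos(5) ≈ 0.824

Since LHS ≠ RHS, this pair disproves the claim.

Answer: Yes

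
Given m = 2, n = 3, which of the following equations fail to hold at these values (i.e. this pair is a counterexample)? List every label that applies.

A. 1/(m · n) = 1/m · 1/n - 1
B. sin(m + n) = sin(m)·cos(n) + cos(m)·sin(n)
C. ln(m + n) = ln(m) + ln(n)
A, C

Evaluating each claim at the given values:
A. LHS = 1/6, RHS = -5/6 → fails here (LHS ≠ RHS)
B. LHS = sin(5) ≈ -0.9589, RHS = sin(2)·cos(3) + sin(3)·cos(2) ≈ -0.9589 → holds here (LHS = RHS)
C. LHS = ln(5) ≈ 1.609, RHS = ln(2) + ln(3) ≈ 1.792 → fails here (LHS ≠ RHS)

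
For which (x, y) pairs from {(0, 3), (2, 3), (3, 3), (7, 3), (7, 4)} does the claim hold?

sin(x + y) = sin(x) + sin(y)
Testing each pair:
(0, 3): LHS = sin(3) ≈ 0.1411, RHS = sin(3) ≈ 0.1411 → holds
(2, 3): LHS = sin(5) ≈ -0.9589, RHS = sin(3) + sin(2) ≈ 1.05 → fails
(3, 3): LHS = sin(6) ≈ -0.2794, RHS = 2·sin(3) ≈ 0.2822 → fails
(7, 3): LHS = sin(10) ≈ -0.544, RHS = sin(3) + sin(7) ≈ 0.7981 → fails
(7, 4): LHS = sin(11) ≈ -1, RHS = sin(4) + sin(7) ≈ -0.09982 → fails

1 of 5 pairs satisfies the claim.

Answer: (0, 3)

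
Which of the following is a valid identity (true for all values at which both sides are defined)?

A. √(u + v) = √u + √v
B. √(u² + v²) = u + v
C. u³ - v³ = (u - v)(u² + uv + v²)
A: fails at (1, 1) — LHS = √(2) ≈ 1.414, RHS = 2.
B: fails at (3, 5) — LHS = √(34) ≈ 5.831, RHS = 8.
C: holds — e.g. at (6, 7), both sides equal -127.

Answer: C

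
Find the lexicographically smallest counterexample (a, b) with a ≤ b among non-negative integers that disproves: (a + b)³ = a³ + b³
(a, b) = (1, 1)

Substituting (1, 1) into the claim:
LHS = (1 + 1)³ = 8
RHS = 1³ + 1³ = 2

Since LHS ≠ RHS, this pair disproves the claim, and no lexicographically smaller pair (a ≤ b, non-negative integers) does.

For instance (2, 2) is also a counterexample (LHS = 64, RHS = 16), but it's lexicographically larger.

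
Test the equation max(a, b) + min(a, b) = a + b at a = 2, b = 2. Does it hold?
Holds

Substituting a = 2, b = 2:

LHS = max(2, 2) + min(2, 2) = 4
RHS = 2 + 2 = 4

LHS = RHS, so the equation holds at this point.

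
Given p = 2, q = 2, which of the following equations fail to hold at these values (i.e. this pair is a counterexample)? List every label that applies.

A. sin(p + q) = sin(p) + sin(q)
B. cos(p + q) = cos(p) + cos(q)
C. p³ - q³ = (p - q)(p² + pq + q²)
Evaluating each claim at the given values:
A. LHS = sin(4) ≈ -0.7568, RHS = 2·sin(2) ≈ 1.819 → fails here (LHS ≠ RHS)
B. LHS = cos(4) ≈ -0.6536, RHS = 2·cos(2) ≈ -0.8323 → fails here (LHS ≠ RHS)
C. LHS = 0, RHS = 0 → holds here (LHS = RHS)

Answer: A, B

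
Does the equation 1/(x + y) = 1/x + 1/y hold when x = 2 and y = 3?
Fails

Substituting x = 2, y = 3:

LHS = 1/(2 + 3) = 1/5
RHS = 1/2 + 1/3 = 5/6

LHS ≠ RHS, so the equation does not hold at this point.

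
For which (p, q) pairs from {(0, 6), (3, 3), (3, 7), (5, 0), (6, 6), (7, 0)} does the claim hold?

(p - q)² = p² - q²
(3, 3), (5, 0), (6, 6), (7, 0)

Testing each pair:
(0, 6): LHS = 36, RHS = -36 → fails
(3, 3): LHS = 0, RHS = 0 → holds
(3, 7): LHS = 16, RHS = -40 → fails
(5, 0): LHS = 25, RHS = 25 → holds
(6, 6): LHS = 0, RHS = 0 → holds
(7, 0): LHS = 49, RHS = 49 → holds

4 of 6 pairs satisfy the claim.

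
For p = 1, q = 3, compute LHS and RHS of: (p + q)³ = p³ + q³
LHS = (1 + 3)³ = 64
RHS = 1³ + 3³ = 28

LHS ≠ RHS, so the equation does not hold here.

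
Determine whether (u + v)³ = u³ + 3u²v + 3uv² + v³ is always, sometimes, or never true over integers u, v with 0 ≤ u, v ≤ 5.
The identity holds for every pair in the range. For instance at (u, v) = (4, 3): both sides equal 343.

Answer: Always true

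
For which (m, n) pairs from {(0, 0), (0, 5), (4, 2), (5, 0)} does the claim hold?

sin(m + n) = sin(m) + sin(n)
Testing each pair:
(0, 0): LHS = 0, RHS = 0 → holds
(0, 5): LHS = sin(5) ≈ -0.9589, RHS = sin(5) ≈ -0.9589 → holds
(4, 2): LHS = sin(6) ≈ -0.2794, RHS = sin(4) + sin(2) ≈ 0.1525 → fails
(5, 0): LHS = sin(5) ≈ -0.9589, RHS = sin(5) ≈ -0.9589 → holds

3 of 4 pairs satisfy the claim.

Answer: (0, 0), (0, 5), (5, 0)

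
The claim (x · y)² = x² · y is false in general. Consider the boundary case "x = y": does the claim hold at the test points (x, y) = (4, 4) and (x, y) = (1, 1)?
At (4, 4): LHS = 256 ≠ RHS = 64
At (1, 1): LHS = 1, RHS = 1 → equal

Answer: Only at (1, 1)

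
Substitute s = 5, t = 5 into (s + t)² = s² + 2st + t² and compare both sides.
LHS = (5 + 5)² = 100
RHS = 5² + 2·5·5 + 5² = 100

LHS = RHS: the two sides agree.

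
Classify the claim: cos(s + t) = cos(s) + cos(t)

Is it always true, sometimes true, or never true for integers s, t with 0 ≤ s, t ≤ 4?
The claim fails for every pair in the range. For instance at (s, t) = (3, 3): LHS = cos(6) ≈ 0.9602, RHS = 2·cos(3) ≈ -1.98.

Answer: Never true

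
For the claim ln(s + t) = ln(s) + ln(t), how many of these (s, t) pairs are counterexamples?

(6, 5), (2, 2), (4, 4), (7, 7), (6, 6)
4

Testing each pair:
(6, 5): LHS = ln(11) ≈ 2.398, RHS = ln(5) + ln(6) ≈ 3.401 → counterexample
(2, 2): LHS = ln(4) ≈ 1.386, RHS = 2·ln(2) ≈ 1.386 → satisfies claim
(4, 4): LHS = ln(8) ≈ 2.079, RHS = 2·ln(4) ≈ 2.773 → counterexample
(7, 7): LHS = ln(14) ≈ 2.639, RHS = 2·ln(7) ≈ 3.892 → counterexample
(6, 6): LHS = ln(12) ≈ 2.485, RHS = 2·ln(6) ≈ 3.584 → counterexample

That makes 4 counterexamples.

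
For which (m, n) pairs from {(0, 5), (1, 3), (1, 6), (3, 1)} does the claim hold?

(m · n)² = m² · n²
Testing each pair:
(0, 5): LHS = 0, RHS = 0 → holds
(1, 3): LHS = 9, RHS = 9 → holds
(1, 6): LHS = 36, RHS = 36 → holds
(3, 1): LHS = 9, RHS = 9 → holds

Every pair satisfies the claim.

Answer: All pairs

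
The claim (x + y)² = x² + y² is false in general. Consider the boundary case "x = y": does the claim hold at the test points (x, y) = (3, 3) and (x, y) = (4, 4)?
At (3, 3): LHS = 36 ≠ RHS = 18
At (4, 4): LHS = 64 ≠ RHS = 32

Answer: No, fails at both test points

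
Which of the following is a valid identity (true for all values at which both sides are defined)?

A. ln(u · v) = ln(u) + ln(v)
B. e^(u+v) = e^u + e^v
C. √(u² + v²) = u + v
A

A: holds — e.g. at (1, 3), both sides equal ln(3) ≈ 1.099.
B: fails at (4, 5) — LHS = e^9 ≈ 8103, RHS = e^4 + e^5 ≈ 203.
C: fails at (2, 5) — LHS = √(29) ≈ 5.385, RHS = 7.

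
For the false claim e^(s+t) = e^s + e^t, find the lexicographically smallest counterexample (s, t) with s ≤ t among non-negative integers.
Substituting (0, 0) into the claim:
LHS = e^(0+0) = 1
RHS = e^0 + e^0 = 2

Since LHS ≠ RHS, this pair disproves the claim, and no lexicographically smaller pair (s ≤ t, non-negative integers) does.

For instance (0, 2) is also a counterexample (LHS = e^2 ≈ 7.389, RHS = 1 + e^2 ≈ 8.389), but it's lexicographically larger.

Answer: (s, t) = (0, 0)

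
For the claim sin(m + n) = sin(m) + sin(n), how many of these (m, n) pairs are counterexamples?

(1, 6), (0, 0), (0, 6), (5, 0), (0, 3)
1

Testing each pair:
(1, 6): LHS = sin(7) ≈ 0.657, RHS = sin(6) + sin(1) ≈ 0.5621 → counterexample
(0, 0): LHS = 0, RHS = 0 → satisfies claim
(0, 6): LHS = sin(6) ≈ -0.2794, RHS = sin(6) ≈ -0.2794 → satisfies claim
(5, 0): LHS = sin(5) ≈ -0.9589, RHS = sin(5) ≈ -0.9589 → satisfies claim
(0, 3): LHS = sin(3) ≈ 0.1411, RHS = sin(3) ≈ 0.1411 → satisfies claim

That makes 1 counterexample.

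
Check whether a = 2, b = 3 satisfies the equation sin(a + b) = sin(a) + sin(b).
Substituting a = 2, b = 3:

LHS = sin(2 + 3) = sin(5) ≈ -0.9589
RHS = sin(2) + sin(3) ≈ 1.05

LHS ≠ RHS, so the equation does not hold at this point.

Answer: Fails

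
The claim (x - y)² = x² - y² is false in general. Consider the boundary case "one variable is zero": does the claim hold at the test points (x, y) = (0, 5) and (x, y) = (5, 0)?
At (0, 5): LHS = 25 ≠ RHS = -25
At (5, 0): LHS = 25, RHS = 25 → equal

Answer: Only at (5, 0)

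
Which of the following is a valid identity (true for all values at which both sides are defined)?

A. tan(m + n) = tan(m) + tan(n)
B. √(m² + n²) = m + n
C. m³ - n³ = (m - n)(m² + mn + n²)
A: fails at (2, 3) — LHS = tan(5) ≈ -3.381, RHS = tan(2) + tan(3) ≈ -2.328.
B: fails at (3, 3) — LHS = 3·√(2) ≈ 4.243, RHS = 6.
C: holds — e.g. at (4, 5), both sides equal -61.

Answer: C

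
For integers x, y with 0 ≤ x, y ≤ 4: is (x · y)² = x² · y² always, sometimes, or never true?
The identity holds for every pair in the range. For instance at (x, y) = (3, 3): both sides equal 81.

Answer: Always true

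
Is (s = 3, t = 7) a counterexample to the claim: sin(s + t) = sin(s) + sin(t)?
Substituting s = 3, t = 7:
LHS = sin(3 + 7) = sin(10) ≈ -0.544
RHS = sin(3) + sin(7) ≈ 0.7981

Since LHS ≠ RHS, this pair disproves the claim.

Answer: Yes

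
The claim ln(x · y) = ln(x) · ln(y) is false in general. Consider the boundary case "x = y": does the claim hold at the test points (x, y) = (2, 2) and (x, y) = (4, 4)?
At (2, 2): LHS = ln(4) ≈ 1.386 ≠ RHS = ln(2)² ≈ 0.4805
At (4, 4): LHS = ln(16) ≈ 2.773 ≠ RHS = ln(4)² ≈ 1.922

Answer: No, fails at both test points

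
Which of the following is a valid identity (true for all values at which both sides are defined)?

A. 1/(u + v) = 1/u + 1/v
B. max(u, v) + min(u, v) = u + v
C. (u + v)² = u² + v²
B

A: fails at (2, 7) — LHS = 1/9, RHS = 9/14.
B: holds — e.g. at (6, 7), both sides equal 13.
C: fails at (6, 7) — LHS = 169, RHS = 85.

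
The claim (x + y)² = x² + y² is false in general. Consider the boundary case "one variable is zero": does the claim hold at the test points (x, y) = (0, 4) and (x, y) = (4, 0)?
Yes, holds at both test points

At (0, 4): LHS = 16, RHS = 16 → equal
At (4, 0): LHS = 16, RHS = 16 → equal

So the claim does hold at both of these boundary points, even though it is not an identity.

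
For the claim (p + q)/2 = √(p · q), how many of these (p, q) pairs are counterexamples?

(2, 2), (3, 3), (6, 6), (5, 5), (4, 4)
0

Testing each pair:
(2, 2): LHS = 2, RHS = 2 → satisfies claim
(3, 3): LHS = 3, RHS = 3 → satisfies claim
(6, 6): LHS = 6, RHS = 6 → satisfies claim
(5, 5): LHS = 5, RHS = 5 → satisfies claim
(4, 4): LHS = 4, RHS = 4 → satisfies claim

That makes 0 counterexamples.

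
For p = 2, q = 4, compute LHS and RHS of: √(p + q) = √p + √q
LHS = √(2 + 4) = √(6) ≈ 2.449
RHS = √2 + √4 = √(2) + 2 ≈ 3.414

LHS ≠ RHS (they differ by about 0.9647), so the equation does not hold here.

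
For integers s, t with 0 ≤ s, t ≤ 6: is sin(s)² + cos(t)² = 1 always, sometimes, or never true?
It holds at (s, t) = (4, 4) (both sides equal 1), but fails at (s, t) = (4, 3) (LHS = sin(4)² + cos(3)² ≈ 1.553, RHS = 1).

Answer: Sometimes true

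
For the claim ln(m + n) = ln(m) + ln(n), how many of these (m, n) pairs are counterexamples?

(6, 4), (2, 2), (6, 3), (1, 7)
3

Testing each pair:
(6, 4): LHS = ln(10) ≈ 2.303, RHS = ln(4) + ln(6) ≈ 3.178 → counterexample
(2, 2): LHS = ln(4) ≈ 1.386, RHS = 2·ln(2) ≈ 1.386 → satisfies claim
(6, 3): LHS = ln(9) ≈ 2.197, RHS = ln(3) + ln(6) ≈ 2.89 → counterexample
(1, 7): LHS = ln(8) ≈ 2.079, RHS = ln(7) ≈ 1.946 → counterexample

That makes 3 counterexamples.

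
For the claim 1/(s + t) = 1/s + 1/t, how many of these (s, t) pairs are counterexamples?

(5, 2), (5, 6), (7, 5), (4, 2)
4

Testing each pair:
(5, 2): LHS = 1/7, RHS = 7/10 → counterexample
(5, 6): LHS = 1/11, RHS = 11/30 → counterexample
(7, 5): LHS = 1/12, RHS = 12/35 → counterexample
(4, 2): LHS = 1/6, RHS = 3/4 → counterexample

That makes 4 counterexamples.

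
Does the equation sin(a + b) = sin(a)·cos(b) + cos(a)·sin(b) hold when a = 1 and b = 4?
Holds

Substituting a = 1, b = 4:

LHS = sin(1 + 4) = sin(5) ≈ -0.9589
RHS = sin(1)·cos(4) + cos(1)·sin(4) = sin(1)·cos(4) + sin(4)·cos(1) ≈ -0.9589

LHS = RHS, so the equation holds at this point.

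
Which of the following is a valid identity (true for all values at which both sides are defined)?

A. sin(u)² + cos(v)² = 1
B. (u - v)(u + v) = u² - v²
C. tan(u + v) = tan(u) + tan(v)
A: fails at (2, 3) — LHS = sin(2)² + cos(3)² ≈ 1.807, RHS = 1.
B: holds — e.g. at (6, 7), both sides equal -13.
C: fails at (2, 4) — LHS = tan(6) ≈ -0.291, RHS = tan(2) + tan(4) ≈ -1.027.

Answer: B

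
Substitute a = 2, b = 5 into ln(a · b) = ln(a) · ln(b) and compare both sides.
LHS = ln(2 · 5) = ln(10) ≈ 2.303
RHS = ln(2) · ln(5) ≈ 1.116

LHS ≠ RHS (they differ by about 1.187), so the equation does not hold here.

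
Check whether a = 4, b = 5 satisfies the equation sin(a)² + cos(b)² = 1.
Substituting a = 4, b = 5:

LHS = sin(4)² + cos(5)² ≈ 0.6532
RHS = 1

LHS ≠ RHS, so the equation does not hold at this point.

Answer: Fails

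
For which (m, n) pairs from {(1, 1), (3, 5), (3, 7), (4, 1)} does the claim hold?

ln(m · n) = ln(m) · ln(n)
Testing each pair:
(1, 1): LHS = 0, RHS = 0 → holds
(3, 5): LHS = ln(15) ≈ 2.708, RHS = ln(3)·ln(5) ≈ 1.768 → fails
(3, 7): LHS = ln(21) ≈ 3.045, RHS = ln(3)·ln(7) ≈ 2.138 → fails
(4, 1): LHS = ln(4) ≈ 1.386, RHS = 0 → fails

1 of 4 pairs satisfies the claim.

Answer: (1, 1)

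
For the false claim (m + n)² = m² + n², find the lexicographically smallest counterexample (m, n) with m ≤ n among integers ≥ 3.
(m, n) = (3, 3)

Substituting (3, 3) into the claim:
LHS = (3 + 3)² = 36
RHS = 3² + 3² = 18

Since LHS ≠ RHS, this pair disproves the claim, and no lexicographically smaller pair (m ≤ n, integers ≥ 3) does.

For instance (4, 7) is also a counterexample (LHS = 121, RHS = 65), but it's lexicographically larger.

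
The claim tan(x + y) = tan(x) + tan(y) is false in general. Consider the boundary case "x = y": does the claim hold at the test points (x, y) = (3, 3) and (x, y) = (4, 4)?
No, fails at both test points

At (3, 3): LHS = tan(6) ≈ -0.291 ≠ RHS = 2·tan(3) ≈ -0.2851
At (4, 4): LHS = tan(8) ≈ -6.8 ≠ RHS = 2·tan(4) ≈ 2.316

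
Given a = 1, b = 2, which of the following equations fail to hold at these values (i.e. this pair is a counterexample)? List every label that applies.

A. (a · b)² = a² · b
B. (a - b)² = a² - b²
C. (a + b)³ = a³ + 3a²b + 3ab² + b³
Evaluating each claim at the given values:
A. LHS = 4, RHS = 2 → fails here (LHS ≠ RHS)
B. LHS = 1, RHS = -3 → fails here (LHS ≠ RHS)
C. LHS = 27, RHS = 27 → holds here (LHS = RHS)

Answer: A, B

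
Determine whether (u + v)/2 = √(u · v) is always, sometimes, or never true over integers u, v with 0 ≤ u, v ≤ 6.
It holds at (u, v) = (4, 4) (both sides equal 4), but fails at (u, v) = (1, 0) (LHS = 1/2, RHS = 0).

Answer: Sometimes true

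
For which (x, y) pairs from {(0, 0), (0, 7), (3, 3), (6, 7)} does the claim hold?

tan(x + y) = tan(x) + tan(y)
(0, 0), (0, 7)

Testing each pair:
(0, 0): LHS = 0, RHS = 0 → holds
(0, 7): LHS = tan(7) ≈ 0.8714, RHS = tan(7) ≈ 0.8714 → holds
(3, 3): LHS = tan(6) ≈ -0.291, RHS = 2·tan(3) ≈ -0.2851 → fails
(6, 7): LHS = tan(13) ≈ 0.463, RHS = tan(6) + tan(7) ≈ 0.5804 → fails

2 of 4 pairs satisfy the claim.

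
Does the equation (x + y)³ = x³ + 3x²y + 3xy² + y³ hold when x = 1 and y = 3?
Holds

Substituting x = 1, y = 3:

LHS = (1 + 3)³ = 64
RHS = 1³ + 3·1²·3 + 3·1·3² + 3³ = 64

LHS = RHS, so the equation holds at this point.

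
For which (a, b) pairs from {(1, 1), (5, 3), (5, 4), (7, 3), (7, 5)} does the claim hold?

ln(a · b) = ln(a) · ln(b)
Testing each pair:
(1, 1): LHS = 0, RHS = 0 → holds
(5, 3): LHS = ln(15) ≈ 2.708, RHS = ln(3)·ln(5) ≈ 1.768 → fails
(5, 4): LHS = ln(20) ≈ 2.996, RHS = ln(4)·ln(5) ≈ 2.231 → fails
(7, 3): LHS = ln(21) ≈ 3.045, RHS = ln(3)·ln(7) ≈ 2.138 → fails
(7, 5): LHS = ln(35) ≈ 3.555, RHS = ln(5)·ln(7) ≈ 3.132 → fails

1 of 5 pairs satisfies the claim.

Answer: (1, 1)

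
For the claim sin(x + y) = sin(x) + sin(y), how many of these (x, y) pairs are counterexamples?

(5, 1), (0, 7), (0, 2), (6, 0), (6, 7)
2

Testing each pair:
(5, 1): LHS = sin(6) ≈ -0.2794, RHS = sin(5) + sin(1) ≈ -0.1175 → counterexample
(0, 7): LHS = sin(7) ≈ 0.657, RHS = sin(7) ≈ 0.657 → satisfies claim
(0, 2): LHS = sin(2) ≈ 0.9093, RHS = sin(2) ≈ 0.9093 → satisfies claim
(6, 0): LHS = sin(6) ≈ -0.2794, RHS = sin(6) ≈ -0.2794 → satisfies claim
(6, 7): LHS = sin(13) ≈ 0.4202, RHS = sin(6) + sin(7) ≈ 0.3776 → counterexample

That makes 2 counterexamples.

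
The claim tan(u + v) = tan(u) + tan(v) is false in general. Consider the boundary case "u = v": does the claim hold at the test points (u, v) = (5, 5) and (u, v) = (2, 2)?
No, fails at both test points

At (5, 5): LHS = tan(10) ≈ 0.6484 ≠ RHS = 2·tan(5) ≈ -6.761
At (2, 2): LHS = tan(4) ≈ 1.158 ≠ RHS = 2·tan(2) ≈ -4.37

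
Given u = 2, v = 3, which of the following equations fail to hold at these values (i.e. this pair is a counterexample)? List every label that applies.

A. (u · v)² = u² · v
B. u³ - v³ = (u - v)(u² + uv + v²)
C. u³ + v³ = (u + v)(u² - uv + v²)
A

Evaluating each claim at the given values:
A. LHS = 36, RHS = 12 → fails here (LHS ≠ RHS)
B. LHS = -19, RHS = -19 → holds here (LHS = RHS)
C. LHS = 35, RHS = 35 → holds here (LHS = RHS)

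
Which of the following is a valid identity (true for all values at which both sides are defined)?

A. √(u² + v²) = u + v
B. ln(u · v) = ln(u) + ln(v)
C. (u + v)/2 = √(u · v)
B

A: fails at (3, 7) — LHS = √(58) ≈ 7.616, RHS = 10.
B: holds — e.g. at (4, 4), both sides equal ln(16) ≈ 2.773.
C: fails at (1, 5) — LHS = 3, RHS = √(5) ≈ 2.236.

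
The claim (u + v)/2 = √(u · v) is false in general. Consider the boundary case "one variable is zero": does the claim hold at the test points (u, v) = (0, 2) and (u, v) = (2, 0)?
At (0, 2): LHS = 1 ≠ RHS = 0
At (2, 0): LHS = 1 ≠ RHS = 0

Answer: No, fails at both test points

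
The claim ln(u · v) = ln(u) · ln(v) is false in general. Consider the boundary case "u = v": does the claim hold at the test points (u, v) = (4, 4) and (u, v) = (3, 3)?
At (4, 4): LHS = ln(16) ≈ 2.773 ≠ RHS = ln(4)² ≈ 1.922
At (3, 3): LHS = ln(9) ≈ 2.197 ≠ RHS = ln(3)² ≈ 1.207

Answer: No, fails at both test points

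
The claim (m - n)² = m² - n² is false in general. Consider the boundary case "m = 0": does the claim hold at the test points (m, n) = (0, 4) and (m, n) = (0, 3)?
At (0, 4): LHS = 16 ≠ RHS = -16
At (0, 3): LHS = 9 ≠ RHS = -9

Answer: No, fails at both test points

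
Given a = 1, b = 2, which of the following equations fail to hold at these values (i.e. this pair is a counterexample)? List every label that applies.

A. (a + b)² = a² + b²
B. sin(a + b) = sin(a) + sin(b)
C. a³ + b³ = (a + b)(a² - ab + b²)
A, B

Evaluating each claim at the given values:
A. LHS = 9, RHS = 5 → fails here (LHS ≠ RHS)
B. LHS = sin(3) ≈ 0.1411, RHS = sin(1) + sin(2) ≈ 1.751 → fails here (LHS ≠ RHS)
C. LHS = 9, RHS = 9 → holds here (LHS = RHS)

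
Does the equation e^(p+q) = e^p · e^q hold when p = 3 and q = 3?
Substituting p = 3, q = 3:

LHS = e^(3+3) = e^6 ≈ 403.4
RHS = e^3 · e^3 = e^6 ≈ 403.4

LHS = RHS, so the equation holds at this point.

Answer: Holds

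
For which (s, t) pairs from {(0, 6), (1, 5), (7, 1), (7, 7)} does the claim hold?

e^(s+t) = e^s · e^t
Testing each pair:
(0, 6): LHS = e^6 ≈ 403.4, RHS = e^6 ≈ 403.4 → holds
(1, 5): LHS = e^6 ≈ 403.4, RHS = e^6 ≈ 403.4 → holds
(7, 1): LHS = e^8 ≈ 2981, RHS = e^8 ≈ 2981 → holds
(7, 7): LHS = e^14 ≈ 1202604.3, RHS = e^14 ≈ 1202604.3 → holds

Every pair satisfies the claim.

Answer: All pairs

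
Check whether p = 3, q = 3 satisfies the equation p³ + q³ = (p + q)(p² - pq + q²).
Substituting p = 3, q = 3:

LHS = 3³ + 3³ = 54
RHS = (3 + 3)(3² - 3·3 + 3²) = 54

LHS = RHS, so the equation holds at this point.

Answer: Holds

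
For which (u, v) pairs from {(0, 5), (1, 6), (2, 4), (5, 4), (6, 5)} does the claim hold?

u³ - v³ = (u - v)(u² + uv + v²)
All pairs

Testing each pair:
(0, 5): LHS = -125, RHS = -125 → holds
(1, 6): LHS = -215, RHS = -215 → holds
(2, 4): LHS = -56, RHS = -56 → holds
(5, 4): LHS = 61, RHS = 61 → holds
(6, 5): LHS = 91, RHS = 91 → holds

Every pair satisfies the claim.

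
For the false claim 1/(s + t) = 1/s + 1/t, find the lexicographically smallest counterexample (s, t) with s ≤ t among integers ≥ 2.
(s, t) = (2, 2)

Substituting (2, 2) into the claim:
LHS = 1/(2 + 2) = 1/4
RHS = 1/2 + 1/2 = 1

Since LHS ≠ RHS, this pair disproves the claim, and no lexicographically smaller pair (s ≤ t, integers ≥ 2) does.

For instance (3, 6) is also a counterexample (LHS = 1/9, RHS = 1/2), but it's lexicographically larger.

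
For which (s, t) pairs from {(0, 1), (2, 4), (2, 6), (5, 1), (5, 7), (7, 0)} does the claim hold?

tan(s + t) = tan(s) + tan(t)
(0, 1), (7, 0)

Testing each pair:
(0, 1): LHS = tan(1) ≈ 1.557, RHS = tan(1) ≈ 1.557 → holds
(2, 4): LHS = tan(6) ≈ -0.291, RHS = tan(2) + tan(4) ≈ -1.027 → fails
(2, 6): LHS = tan(8) ≈ -6.8, RHS = tan(2) + tan(6) ≈ -2.476 → fails
(5, 1): LHS = tan(6) ≈ -0.291, RHS = tan(5) + tan(1) ≈ -1.823 → fails
(5, 7): LHS = tan(12) ≈ -0.6359, RHS = tan(5) + tan(7) ≈ -2.509 → fails
(7, 0): LHS = tan(7) ≈ 0.8714, RHS = tan(7) ≈ 0.8714 → holds

2 of 6 pairs satisfy the claim.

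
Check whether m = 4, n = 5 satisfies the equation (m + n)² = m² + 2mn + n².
Holds

Substituting m = 4, n = 5:

LHS = (4 + 5)² = 81
RHS = 4² + 2·4·5 + 5² = 81

LHS = RHS, so the equation holds at this point.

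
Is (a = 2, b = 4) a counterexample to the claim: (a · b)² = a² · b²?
No

Substituting a = 2, b = 4:
LHS = (2 · 4)² = 64
RHS = 2² · 4² = 64

The sides agree, so this pair does not disprove the claim.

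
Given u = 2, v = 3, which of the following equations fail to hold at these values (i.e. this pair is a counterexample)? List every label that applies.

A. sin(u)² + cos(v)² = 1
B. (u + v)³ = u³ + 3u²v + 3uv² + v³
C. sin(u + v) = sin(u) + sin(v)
Evaluating each claim at the given values:
A. LHS = sin(2)² + cos(3)² ≈ 1.807, RHS = 1 → fails here (LHS ≠ RHS)
B. LHS = 125, RHS = 125 → holds here (LHS = RHS)
C. LHS = sin(5) ≈ -0.9589, RHS = sin(3) + sin(2) ≈ 1.05 → fails here (LHS ≠ RHS)

Answer: A, C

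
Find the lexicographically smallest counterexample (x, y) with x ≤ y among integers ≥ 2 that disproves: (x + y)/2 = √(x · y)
(x, y) = (2, 3)

At (2, 2): both sides equal 2, so it holds there.

Substituting (2, 3) into the claim:
LHS = (2 + 3)/2 = 5/2
RHS = √(2 · 3) = √(6) ≈ 2.449

Since LHS ≠ RHS, this pair disproves the claim, and no lexicographically smaller pair (x ≤ y, integers ≥ 2) does.

For instance (2, 7) is also a counterexample (LHS = 9/2, RHS = √(14) ≈ 3.742), but it's lexicographically larger.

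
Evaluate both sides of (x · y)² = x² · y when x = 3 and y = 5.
LHS = (3 · 5)² = 225
RHS = 3² · 5 = 45

LHS ≠ RHS, so the equation does not hold here.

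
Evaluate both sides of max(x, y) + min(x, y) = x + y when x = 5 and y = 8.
LHS = max(5, 8) + min(5, 8) = 13
RHS = 5 + 8 = 13

LHS = RHS: the two sides agree.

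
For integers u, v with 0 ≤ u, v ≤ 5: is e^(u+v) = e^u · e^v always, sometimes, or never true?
The identity holds for every pair in the range. For instance at (u, v) = (3, 0): both sides equal e^3 ≈ 20.09.

Answer: Always true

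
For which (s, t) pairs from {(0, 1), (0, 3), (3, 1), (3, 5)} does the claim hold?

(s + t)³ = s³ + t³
(0, 1), (0, 3)

Testing each pair:
(0, 1): LHS = 1, RHS = 1 → holds
(0, 3): LHS = 27, RHS = 27 → holds
(3, 1): LHS = 64, RHS = 28 → fails
(3, 5): LHS = 512, RHS = 152 → fails

2 of 4 pairs satisfy the claim.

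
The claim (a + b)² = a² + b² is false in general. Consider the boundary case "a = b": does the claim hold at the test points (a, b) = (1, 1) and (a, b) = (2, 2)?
At (1, 1): LHS = 4 ≠ RHS = 2
At (2, 2): LHS = 16 ≠ RHS = 8

Answer: No, fails at both test points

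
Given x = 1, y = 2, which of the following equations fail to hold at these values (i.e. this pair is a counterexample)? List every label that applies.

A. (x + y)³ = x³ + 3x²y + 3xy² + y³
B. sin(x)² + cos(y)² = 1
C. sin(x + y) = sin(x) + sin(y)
B, C

Evaluating each claim at the given values:
A. LHS = 27, RHS = 27 → holds here (LHS = RHS)
B. LHS = cos(2)² + sin(1)² ≈ 0.8813, RHS = 1 → fails here (LHS ≠ RHS)
C. LHS = sin(3) ≈ 0.1411, RHS = sin(1) + sin(2) ≈ 1.751 → fails here (LHS ≠ RHS)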